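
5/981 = 5/981 = 0.01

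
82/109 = 82/109  =  0.75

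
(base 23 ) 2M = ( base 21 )35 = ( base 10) 68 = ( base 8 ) 104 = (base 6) 152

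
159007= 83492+75515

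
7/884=7/884 = 0.01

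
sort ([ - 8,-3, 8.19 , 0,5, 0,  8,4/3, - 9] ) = [ - 9, - 8,-3,0 , 0, 4/3,5,8,8.19 ] 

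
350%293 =57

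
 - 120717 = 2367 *( - 51 )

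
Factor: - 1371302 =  - 2^1*773^1*887^1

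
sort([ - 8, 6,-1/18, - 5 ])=[ - 8,-5,  -  1/18, 6]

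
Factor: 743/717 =3^( -1 )*239^(-1 )*743^1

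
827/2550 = 827/2550 = 0.32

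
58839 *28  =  1647492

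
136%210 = 136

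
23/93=23/93 = 0.25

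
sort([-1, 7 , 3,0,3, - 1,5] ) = [ - 1, - 1,0, 3,3,5, 7] 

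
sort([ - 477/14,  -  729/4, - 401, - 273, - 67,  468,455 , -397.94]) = [ - 401,  -  397.94, - 273, - 729/4,-67, - 477/14,455 , 468]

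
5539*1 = 5539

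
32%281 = 32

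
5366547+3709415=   9075962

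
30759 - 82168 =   -  51409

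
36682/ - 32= - 1147+11/16 =-1146.31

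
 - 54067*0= 0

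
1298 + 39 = 1337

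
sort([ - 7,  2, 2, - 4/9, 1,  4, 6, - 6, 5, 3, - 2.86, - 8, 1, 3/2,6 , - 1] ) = [- 8,-7, - 6,-2.86 , - 1, - 4/9,1, 1,3/2, 2, 2, 3, 4, 5,6,6 ] 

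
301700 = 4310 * 70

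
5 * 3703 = 18515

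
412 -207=205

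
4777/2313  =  2+ 151/2313= 2.07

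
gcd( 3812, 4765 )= 953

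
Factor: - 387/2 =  - 2^(-1 )*3^2 * 43^1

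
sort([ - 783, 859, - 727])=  [-783, -727,859 ] 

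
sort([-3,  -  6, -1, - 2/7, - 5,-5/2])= [-6, - 5, - 3,  -  5/2, - 1,-2/7 ] 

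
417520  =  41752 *10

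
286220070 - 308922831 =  - 22702761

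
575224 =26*22124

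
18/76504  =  9/38252= 0.00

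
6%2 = 0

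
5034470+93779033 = 98813503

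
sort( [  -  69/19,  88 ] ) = [ - 69/19, 88 ]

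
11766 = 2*5883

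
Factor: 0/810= 0^1=0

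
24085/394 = 24085/394  =  61.13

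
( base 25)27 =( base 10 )57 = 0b111001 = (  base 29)1S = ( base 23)2B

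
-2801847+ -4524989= -7326836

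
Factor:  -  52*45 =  - 2^2*3^2* 5^1  *13^1  =  - 2340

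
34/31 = 1+3/31 =1.10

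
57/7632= 19/2544 =0.01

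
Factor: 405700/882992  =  2^( - 2) * 5^2*11^( - 1 ) * 29^ ( - 1)*173^ ( - 1)*4057^1 = 101425/220748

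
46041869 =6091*7559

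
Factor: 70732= 2^2*17683^1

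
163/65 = 2 + 33/65 = 2.51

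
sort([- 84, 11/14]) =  [ - 84,11/14 ] 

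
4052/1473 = 4052/1473  =  2.75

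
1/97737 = 1/97737 = 0.00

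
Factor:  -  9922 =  - 2^1*11^2*41^1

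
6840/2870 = 2 + 110/287 = 2.38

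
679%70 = 49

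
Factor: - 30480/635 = -48=- 2^4*3^1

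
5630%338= 222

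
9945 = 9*1105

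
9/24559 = 9/24559 = 0.00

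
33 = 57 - 24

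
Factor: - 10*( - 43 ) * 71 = 30530  =  2^1 * 5^1*43^1*71^1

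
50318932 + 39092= 50358024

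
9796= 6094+3702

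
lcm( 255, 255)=255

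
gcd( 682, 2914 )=62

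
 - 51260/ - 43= 1192 + 4/43 = 1192.09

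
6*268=1608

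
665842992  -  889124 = 664953868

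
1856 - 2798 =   -  942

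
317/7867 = 317/7867 = 0.04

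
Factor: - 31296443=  - 31296443^1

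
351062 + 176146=527208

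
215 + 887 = 1102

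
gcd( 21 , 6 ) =3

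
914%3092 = 914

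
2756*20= 55120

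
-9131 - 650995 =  - 660126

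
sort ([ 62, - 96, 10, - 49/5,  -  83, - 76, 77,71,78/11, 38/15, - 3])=[ - 96, - 83, - 76,-49/5,-3,38/15, 78/11, 10,  62,71, 77]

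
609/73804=609/73804 = 0.01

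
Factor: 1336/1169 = 2^3  *7^(-1) = 8/7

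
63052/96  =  656 + 19/24 = 656.79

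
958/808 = 479/404 = 1.19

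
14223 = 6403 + 7820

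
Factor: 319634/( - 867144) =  - 159817/433572 =- 2^( - 2 ) * 3^( - 1)* 7^1*17^2*79^1 * 36131^( - 1 )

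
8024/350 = 22 + 162/175 = 22.93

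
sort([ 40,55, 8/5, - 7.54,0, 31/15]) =[ - 7.54, 0,  8/5, 31/15,40,  55]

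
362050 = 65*5570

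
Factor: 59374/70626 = 29687/35313 = 3^( - 1 )*7^1 * 79^(  -  1 ) * 149^( - 1)*4241^1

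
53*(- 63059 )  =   - 3342127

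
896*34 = 30464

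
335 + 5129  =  5464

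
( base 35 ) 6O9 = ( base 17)1B65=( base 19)13da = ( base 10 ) 8199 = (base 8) 20007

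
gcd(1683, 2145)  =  33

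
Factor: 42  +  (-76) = -34 = -2^1*17^1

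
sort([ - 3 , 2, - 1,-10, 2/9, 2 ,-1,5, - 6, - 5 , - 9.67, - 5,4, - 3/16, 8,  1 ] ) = [-10, - 9.67, - 6, - 5, - 5,-3, - 1 , - 1, - 3/16,2/9 , 1,2,2,4 , 5,8 ] 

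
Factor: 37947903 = 3^1*7^2 * 37^1*6977^1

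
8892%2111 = 448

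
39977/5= 39977/5 = 7995.40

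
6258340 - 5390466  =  867874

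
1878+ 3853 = 5731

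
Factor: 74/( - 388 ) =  - 37/194 = - 2^(-1) * 37^1*97^( - 1) 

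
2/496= 1/248 = 0.00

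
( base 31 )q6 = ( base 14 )420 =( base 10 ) 812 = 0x32C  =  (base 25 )17c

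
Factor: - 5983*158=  - 2^1 * 31^1*79^1 * 193^1 = -945314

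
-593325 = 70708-664033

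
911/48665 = 911/48665 = 0.02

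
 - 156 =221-377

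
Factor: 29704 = 2^3*47^1*79^1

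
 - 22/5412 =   -  1 + 245/246 = - 0.00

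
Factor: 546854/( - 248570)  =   - 5^( - 1)*11^1 = - 11/5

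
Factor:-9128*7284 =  - 66488352 = -2^5*3^1*7^1*163^1*607^1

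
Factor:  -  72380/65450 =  - 2^1*5^( - 1)*17^( - 1)*47^1 = - 94/85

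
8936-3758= 5178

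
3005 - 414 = 2591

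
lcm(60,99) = 1980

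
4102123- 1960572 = 2141551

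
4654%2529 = 2125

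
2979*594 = 1769526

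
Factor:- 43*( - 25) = 1075 = 5^2*43^1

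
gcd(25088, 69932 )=4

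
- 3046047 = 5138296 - 8184343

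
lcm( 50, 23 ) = 1150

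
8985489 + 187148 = 9172637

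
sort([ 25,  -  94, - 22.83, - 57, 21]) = [ - 94 , - 57, - 22.83, 21,25]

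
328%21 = 13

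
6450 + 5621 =12071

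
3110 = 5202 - 2092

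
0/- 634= 0/1 = -0.00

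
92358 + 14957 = 107315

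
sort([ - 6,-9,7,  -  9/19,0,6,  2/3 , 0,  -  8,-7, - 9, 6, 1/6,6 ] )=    [ - 9,-9, - 8, - 7 , - 6, - 9/19,0, 0, 1/6 , 2/3,  6, 6,6,7]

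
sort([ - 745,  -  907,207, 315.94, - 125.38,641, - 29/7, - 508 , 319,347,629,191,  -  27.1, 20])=[ - 907, - 745, - 508, - 125.38, - 27.1, - 29/7, 20,  191,  207,315.94,319,347, 629, 641]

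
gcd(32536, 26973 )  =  1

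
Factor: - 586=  - 2^1*293^1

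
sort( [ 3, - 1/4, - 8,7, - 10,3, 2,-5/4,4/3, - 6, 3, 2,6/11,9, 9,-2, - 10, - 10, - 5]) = [ - 10,-10, - 10, - 8, - 6,-5, - 2,-5/4, - 1/4,6/11,  4/3,2, 2,3, 3, 3, 7, 9,9]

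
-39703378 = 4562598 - 44265976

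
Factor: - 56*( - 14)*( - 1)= - 2^4*7^2 = -784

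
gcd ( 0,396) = 396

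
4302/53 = 4302/53= 81.17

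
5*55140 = 275700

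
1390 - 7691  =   - 6301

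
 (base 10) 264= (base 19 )DH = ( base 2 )100001000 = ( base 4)10020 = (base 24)B0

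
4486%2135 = 216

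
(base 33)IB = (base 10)605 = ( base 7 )1523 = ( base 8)1135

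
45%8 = 5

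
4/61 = 4/61 = 0.07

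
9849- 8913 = 936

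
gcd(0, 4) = 4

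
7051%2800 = 1451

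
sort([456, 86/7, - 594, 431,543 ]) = [ - 594,86/7, 431, 456, 543] 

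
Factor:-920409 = -3^1*7^1*41^1*1069^1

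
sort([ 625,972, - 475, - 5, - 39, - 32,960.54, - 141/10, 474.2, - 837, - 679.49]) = [ - 837,-679.49, - 475, - 39, - 32,  -  141/10,  -  5,474.2, 625,960.54,972 ] 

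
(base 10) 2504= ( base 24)488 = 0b100111001000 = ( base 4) 213020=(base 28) 35C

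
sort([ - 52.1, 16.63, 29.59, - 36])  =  [ - 52.1, - 36,16.63, 29.59]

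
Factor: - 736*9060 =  - 6668160 = -2^7*3^1*5^1*23^1  *151^1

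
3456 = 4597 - 1141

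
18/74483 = 18/74483= 0.00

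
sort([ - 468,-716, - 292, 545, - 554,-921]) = [  -  921 ,  -  716, - 554, - 468, - 292,545 ]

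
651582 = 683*954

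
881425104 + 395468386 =1276893490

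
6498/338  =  3249/169 = 19.22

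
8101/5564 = 1 + 2537/5564= 1.46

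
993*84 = 83412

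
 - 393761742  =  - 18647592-375114150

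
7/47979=7/47979 = 0.00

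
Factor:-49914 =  - 2^1*3^2*47^1*59^1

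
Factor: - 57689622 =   -  2^1*3^2*89^1 * 36011^1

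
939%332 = 275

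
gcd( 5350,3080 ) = 10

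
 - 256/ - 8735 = 256/8735  =  0.03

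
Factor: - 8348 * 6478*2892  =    -  156394570848 = - 2^5*3^1*41^1 * 79^1* 241^1*2087^1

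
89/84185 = 89/84185 = 0.00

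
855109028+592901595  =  1448010623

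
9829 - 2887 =6942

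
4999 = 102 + 4897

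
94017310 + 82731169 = 176748479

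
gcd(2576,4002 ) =46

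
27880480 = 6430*4336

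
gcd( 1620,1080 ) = 540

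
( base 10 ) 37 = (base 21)1G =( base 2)100101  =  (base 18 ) 21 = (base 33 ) 14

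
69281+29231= 98512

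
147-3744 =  - 3597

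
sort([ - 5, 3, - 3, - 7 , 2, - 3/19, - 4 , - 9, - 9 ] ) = [ - 9, - 9, - 7,-5 , - 4, - 3, -3/19,2,  3] 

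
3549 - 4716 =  - 1167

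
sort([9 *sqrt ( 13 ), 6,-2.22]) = [ - 2.22, 6,9*sqrt(13)]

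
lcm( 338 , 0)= 0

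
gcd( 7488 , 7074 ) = 18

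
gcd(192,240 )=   48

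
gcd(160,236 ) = 4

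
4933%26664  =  4933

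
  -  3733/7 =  - 534 + 5/7= - 533.29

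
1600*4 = 6400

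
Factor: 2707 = 2707^1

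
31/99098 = 31/99098 = 0.00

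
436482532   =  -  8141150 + 444623682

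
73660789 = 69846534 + 3814255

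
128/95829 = 128/95829 = 0.00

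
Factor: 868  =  2^2*7^1 * 31^1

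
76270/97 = 76270/97 = 786.29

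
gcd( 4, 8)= 4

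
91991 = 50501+41490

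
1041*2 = 2082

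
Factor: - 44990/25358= -55/31 =-  5^1 * 11^1*31^( - 1)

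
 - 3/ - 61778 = 3/61778 = 0.00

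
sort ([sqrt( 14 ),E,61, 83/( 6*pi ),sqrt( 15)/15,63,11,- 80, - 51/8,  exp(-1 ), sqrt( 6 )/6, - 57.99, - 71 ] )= [ - 80, - 71,-57.99, - 51/8,sqrt( 15) /15, exp( - 1),sqrt( 6 )/6,E,sqrt(14) , 83/( 6*pi), 11,61, 63] 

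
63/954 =7/106 = 0.07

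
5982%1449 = 186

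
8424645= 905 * 9309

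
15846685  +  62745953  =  78592638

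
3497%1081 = 254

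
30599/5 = 6119 +4/5 = 6119.80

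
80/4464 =5/279 = 0.02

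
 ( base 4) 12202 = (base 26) G2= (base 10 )418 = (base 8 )642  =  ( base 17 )17A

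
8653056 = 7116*1216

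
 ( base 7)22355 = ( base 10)5675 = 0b1011000101011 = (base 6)42135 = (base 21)CI5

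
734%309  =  116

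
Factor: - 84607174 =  - 2^1*42303587^1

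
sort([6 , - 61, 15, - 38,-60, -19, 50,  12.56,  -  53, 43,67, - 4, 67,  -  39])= [  -  61, - 60,  -  53, - 39, - 38 ,- 19, - 4, 6,12.56 , 15 , 43,50 , 67,67 ]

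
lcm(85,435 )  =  7395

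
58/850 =29/425 = 0.07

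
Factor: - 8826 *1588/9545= - 2^3* 3^1 * 5^( - 1)  *  23^( - 1)* 83^( - 1) * 397^1*1471^1 = - 14015688/9545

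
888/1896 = 37/79 = 0.47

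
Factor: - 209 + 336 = 127 = 127^1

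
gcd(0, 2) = 2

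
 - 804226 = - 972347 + 168121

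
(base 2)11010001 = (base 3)21202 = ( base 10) 209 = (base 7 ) 416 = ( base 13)131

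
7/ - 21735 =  - 1+ 3104/3105 = -0.00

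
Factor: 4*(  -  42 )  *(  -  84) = 14112  =  2^5*3^2*7^2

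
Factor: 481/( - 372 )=  -  2^( -2 ) * 3^(-1) * 13^1*31^( - 1)*37^1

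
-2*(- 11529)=23058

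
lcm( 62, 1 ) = 62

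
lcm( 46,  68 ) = 1564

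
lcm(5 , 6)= 30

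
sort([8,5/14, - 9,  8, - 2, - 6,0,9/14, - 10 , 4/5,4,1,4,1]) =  [ - 10,-9, - 6, - 2,0,5/14,9/14,4/5,1,1, 4,4, 8,8] 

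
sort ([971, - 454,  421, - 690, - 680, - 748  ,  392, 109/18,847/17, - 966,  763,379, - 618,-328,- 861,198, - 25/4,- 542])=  [ - 966, - 861, - 748, - 690, - 680,- 618, - 542, - 454, - 328, - 25/4,109/18,847/17,198,379,392, 421,763,971 ]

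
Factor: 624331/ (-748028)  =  -2^(-2 )*43^(-1) * 4349^( - 1)*624331^1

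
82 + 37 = 119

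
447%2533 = 447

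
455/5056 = 455/5056 = 0.09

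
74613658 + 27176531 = 101790189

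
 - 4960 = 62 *( - 80) 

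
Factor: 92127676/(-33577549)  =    -  2^2*59^(  -  1 ) * 83^1 * 277493^1*569111^( -1)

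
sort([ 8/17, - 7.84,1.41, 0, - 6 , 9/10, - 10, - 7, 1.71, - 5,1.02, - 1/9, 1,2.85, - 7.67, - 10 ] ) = [ -10 , - 10, - 7.84,-7.67, - 7,-6 , - 5, - 1/9, 0,8/17, 9/10, 1, 1.02, 1.41, 1.71,2.85]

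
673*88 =59224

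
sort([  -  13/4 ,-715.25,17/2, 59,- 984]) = [ - 984,  -  715.25,  -  13/4,17/2, 59] 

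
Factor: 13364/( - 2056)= -2^( - 1 ) * 13^1 = - 13/2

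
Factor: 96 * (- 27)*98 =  - 2^6 * 3^4*7^2 = -254016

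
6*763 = 4578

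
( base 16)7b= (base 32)3r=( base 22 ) 5d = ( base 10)123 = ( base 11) 102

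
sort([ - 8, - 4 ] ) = [ - 8,-4] 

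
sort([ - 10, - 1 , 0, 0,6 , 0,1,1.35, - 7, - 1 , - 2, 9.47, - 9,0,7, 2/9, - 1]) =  [ - 10, - 9, - 7, - 2, - 1, - 1,- 1,0,0,0,0, 2/9 , 1,1.35,  6,7 , 9.47]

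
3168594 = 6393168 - 3224574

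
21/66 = 7/22 = 0.32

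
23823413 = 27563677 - 3740264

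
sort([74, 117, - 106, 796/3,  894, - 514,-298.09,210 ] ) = [-514, - 298.09,-106 , 74,  117,210, 796/3, 894 ] 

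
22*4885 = 107470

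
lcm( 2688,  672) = 2688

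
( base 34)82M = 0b10010001111010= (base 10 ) 9338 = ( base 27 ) CLN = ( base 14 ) 3590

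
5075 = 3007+2068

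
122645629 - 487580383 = -364934754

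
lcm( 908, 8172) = 8172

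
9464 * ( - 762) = - 7211568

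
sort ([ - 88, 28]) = [- 88 , 28]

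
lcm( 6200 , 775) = 6200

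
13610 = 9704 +3906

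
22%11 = 0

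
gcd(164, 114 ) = 2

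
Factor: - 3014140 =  - 2^2*5^1*150707^1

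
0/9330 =0  =  0.00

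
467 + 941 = 1408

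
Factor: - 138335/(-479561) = 5^1*73^1*379^1*479561^ ( - 1)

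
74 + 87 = 161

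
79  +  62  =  141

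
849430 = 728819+120611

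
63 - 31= 32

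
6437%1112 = 877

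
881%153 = 116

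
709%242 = 225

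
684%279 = 126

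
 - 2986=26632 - 29618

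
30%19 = 11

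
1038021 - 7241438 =-6203417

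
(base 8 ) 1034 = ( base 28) j8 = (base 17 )1ED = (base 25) LF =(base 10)540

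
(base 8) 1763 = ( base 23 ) 1km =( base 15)476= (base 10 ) 1011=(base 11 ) 83a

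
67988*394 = 26787272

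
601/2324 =601/2324=0.26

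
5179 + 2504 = 7683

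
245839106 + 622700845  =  868539951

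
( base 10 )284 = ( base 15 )13e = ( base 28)a4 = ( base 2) 100011100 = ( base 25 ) B9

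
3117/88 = 3117/88 = 35.42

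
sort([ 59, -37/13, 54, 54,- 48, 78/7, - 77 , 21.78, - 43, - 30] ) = [ - 77,- 48,-43, - 30,-37/13, 78/7, 21.78,54,54, 59]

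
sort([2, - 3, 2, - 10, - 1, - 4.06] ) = [ - 10, - 4.06, - 3,  -  1,2, 2 ] 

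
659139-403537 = 255602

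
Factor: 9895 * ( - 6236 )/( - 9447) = 61705220/9447  =  2^2*3^(- 1)*5^1*47^ ( - 1)*67^( - 1)*1559^1*1979^1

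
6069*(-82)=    -497658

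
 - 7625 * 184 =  - 1403000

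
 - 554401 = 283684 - 838085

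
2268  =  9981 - 7713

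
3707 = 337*11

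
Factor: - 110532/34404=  - 151/47 = - 47^( -1 ) * 151^1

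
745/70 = 10+ 9/14 = 10.64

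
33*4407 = 145431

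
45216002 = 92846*487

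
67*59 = 3953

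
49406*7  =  345842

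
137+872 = 1009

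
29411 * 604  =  17764244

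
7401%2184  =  849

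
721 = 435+286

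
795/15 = 53 = 53.00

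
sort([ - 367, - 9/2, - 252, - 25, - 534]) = [ - 534,-367, - 252, - 25,-9/2] 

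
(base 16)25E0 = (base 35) 7W1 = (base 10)9696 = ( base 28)ca8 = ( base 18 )1bgc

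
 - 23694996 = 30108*(  -  787 )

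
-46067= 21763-67830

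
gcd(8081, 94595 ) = 1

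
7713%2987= 1739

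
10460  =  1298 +9162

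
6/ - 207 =-2/69 =- 0.03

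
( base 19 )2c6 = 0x3BC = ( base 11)79a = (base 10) 956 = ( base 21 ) 23B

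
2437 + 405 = 2842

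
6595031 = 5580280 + 1014751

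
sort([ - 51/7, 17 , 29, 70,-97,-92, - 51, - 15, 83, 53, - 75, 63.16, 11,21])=[ - 97, - 92, - 75, -51, - 15, - 51/7,11 , 17 , 21,29, 53, 63.16, 70, 83]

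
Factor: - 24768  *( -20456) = 506654208 = 2^9*3^2* 43^1 *2557^1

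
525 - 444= 81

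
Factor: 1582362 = 2^1*3^3*29303^1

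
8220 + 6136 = 14356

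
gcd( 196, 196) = 196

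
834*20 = 16680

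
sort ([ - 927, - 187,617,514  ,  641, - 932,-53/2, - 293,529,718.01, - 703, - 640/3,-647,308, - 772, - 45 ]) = [ - 932,  -  927 , - 772, - 703, - 647, - 293 , - 640/3, - 187, - 45, - 53/2,308,514,529,617,641,718.01 ] 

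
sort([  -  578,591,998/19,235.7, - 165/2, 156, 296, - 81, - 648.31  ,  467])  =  [ - 648.31, - 578 ,  -  165/2,  -  81,998/19,156 , 235.7,  296, 467, 591]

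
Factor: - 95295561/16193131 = -3^1*59^1*71^1*1553^(-1)*7583^1*10427^( - 1)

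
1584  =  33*48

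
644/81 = 644/81   =  7.95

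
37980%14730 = 8520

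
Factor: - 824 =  - 2^3 * 103^1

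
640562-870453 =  - 229891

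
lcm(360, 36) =360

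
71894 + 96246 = 168140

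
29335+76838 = 106173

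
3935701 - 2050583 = 1885118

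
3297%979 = 360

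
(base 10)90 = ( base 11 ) 82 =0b1011010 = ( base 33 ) 2O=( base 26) 3c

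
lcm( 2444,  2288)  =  107536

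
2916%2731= 185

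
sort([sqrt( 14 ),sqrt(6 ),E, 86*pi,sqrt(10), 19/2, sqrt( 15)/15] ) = [sqrt( 15)/15,sqrt(6),E,sqrt( 10),sqrt( 14),19/2, 86*pi ] 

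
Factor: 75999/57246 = 2^(  -  1 )*7^1*11^1*29^ ( - 1 )  =  77/58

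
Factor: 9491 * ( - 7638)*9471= - 2^1*3^2*7^1*11^1 *19^1 * 41^1*67^1*9491^1=- 686574175518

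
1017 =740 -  - 277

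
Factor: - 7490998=  -  2^1*3745499^1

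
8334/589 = 14 + 88/589= 14.15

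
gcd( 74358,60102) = 162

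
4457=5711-1254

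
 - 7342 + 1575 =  - 5767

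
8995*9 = 80955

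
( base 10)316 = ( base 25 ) cg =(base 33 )9j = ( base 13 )1b4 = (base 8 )474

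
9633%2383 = 101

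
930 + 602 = 1532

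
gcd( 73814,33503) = 1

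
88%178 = 88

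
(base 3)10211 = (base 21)4j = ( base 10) 103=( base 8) 147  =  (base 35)2x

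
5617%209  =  183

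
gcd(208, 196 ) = 4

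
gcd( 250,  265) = 5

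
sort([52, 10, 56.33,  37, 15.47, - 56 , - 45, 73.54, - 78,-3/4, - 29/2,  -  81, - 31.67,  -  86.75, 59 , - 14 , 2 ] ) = [ - 86.75, - 81, - 78, - 56, - 45, -31.67, - 29/2, - 14, - 3/4, 2,10, 15.47, 37, 52, 56.33,  59, 73.54] 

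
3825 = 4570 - 745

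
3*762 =2286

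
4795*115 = 551425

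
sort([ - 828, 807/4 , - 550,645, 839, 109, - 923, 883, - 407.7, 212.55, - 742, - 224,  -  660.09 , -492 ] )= [  -  923,-828, - 742, - 660.09, - 550, - 492, - 407.7, - 224,109, 807/4,212.55, 645, 839, 883 ] 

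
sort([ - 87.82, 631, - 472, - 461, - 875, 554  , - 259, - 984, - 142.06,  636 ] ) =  [ - 984, - 875, - 472, - 461, - 259, - 142.06, - 87.82,554, 631, 636 ]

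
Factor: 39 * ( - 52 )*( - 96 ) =2^7  *3^2*13^2 = 194688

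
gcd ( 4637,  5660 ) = 1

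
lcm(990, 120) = 3960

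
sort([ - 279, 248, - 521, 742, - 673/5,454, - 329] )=[ - 521,-329, - 279, - 673/5,  248,454, 742] 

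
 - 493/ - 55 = 8+53/55 = 8.96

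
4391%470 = 161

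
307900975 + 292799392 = 600700367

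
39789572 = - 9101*( - 4372) 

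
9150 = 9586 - 436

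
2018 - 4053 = - 2035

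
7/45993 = 7/45993 = 0.00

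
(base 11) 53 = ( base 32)1Q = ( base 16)3a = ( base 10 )58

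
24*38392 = 921408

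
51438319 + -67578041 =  - 16139722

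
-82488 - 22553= - 105041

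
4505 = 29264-24759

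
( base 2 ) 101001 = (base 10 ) 41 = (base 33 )18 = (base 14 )2D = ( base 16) 29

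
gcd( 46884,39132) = 12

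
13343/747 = 17 + 644/747  =  17.86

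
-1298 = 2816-4114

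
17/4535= 17/4535=0.00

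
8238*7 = 57666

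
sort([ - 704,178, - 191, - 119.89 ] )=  [-704, - 191, - 119.89 , 178 ]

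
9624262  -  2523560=7100702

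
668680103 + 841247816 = 1509927919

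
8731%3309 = 2113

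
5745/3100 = 1 + 529/620 = 1.85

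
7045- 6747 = 298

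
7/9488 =7/9488 = 0.00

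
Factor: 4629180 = 2^2*3^1*5^1 * 77153^1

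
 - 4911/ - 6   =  1637/2 =818.50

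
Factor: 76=2^2*19^1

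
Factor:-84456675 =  - 3^4 * 5^2*179^1*233^1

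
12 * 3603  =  43236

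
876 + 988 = 1864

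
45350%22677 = 22673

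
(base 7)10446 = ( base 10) 2631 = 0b101001000111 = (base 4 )221013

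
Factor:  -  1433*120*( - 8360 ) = 1437585600 = 2^6*3^1*5^2*11^1*19^1*1433^1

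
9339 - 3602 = 5737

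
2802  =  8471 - 5669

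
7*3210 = 22470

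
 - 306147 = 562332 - 868479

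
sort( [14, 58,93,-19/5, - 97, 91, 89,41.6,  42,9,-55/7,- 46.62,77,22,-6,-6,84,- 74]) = [-97, - 74,-46.62, - 55/7, - 6,-6, - 19/5,9,14,22, 41.6,42, 58,77,  84,89, 91,93]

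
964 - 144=820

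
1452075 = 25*58083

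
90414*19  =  1717866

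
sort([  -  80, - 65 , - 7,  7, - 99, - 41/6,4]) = [ - 99, - 80, - 65,-7,  -  41/6, 4,7 ] 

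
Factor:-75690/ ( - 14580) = 841/162 = 2^(  -  1)*3^( - 4 ) * 29^2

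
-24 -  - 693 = 669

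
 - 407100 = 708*( - 575 ) 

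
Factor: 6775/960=1355/192=2^( - 6 ) * 3^ (  -  1)*5^1*271^1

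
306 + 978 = 1284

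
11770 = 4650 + 7120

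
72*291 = 20952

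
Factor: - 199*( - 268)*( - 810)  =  - 43198920=-  2^3*3^4*5^1*67^1*199^1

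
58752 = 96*612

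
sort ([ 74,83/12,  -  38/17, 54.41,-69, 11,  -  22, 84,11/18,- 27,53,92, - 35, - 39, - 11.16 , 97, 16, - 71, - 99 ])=[  -  99, - 71, - 69, - 39,-35,-27, - 22,-11.16,-38/17, 11/18, 83/12,11,16, 53, 54.41, 74, 84,  92 , 97 ] 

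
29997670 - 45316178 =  - 15318508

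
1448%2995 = 1448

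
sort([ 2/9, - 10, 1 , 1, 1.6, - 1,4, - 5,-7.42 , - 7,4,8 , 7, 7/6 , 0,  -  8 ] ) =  [-10, - 8,-7.42, - 7, - 5, - 1,0, 2/9,1,  1,  7/6, 1.6,4 , 4 , 7,8]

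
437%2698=437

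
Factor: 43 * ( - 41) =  - 1763 = - 41^1*43^1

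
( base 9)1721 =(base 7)3556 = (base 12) 917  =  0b10100100011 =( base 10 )1315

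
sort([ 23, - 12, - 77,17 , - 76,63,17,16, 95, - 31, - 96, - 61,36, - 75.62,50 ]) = [ - 96, - 77, - 76, - 75.62, - 61, -31, - 12,16,17,17, 23,36,50,63,95 ] 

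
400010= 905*442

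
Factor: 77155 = 5^1*13^1*1187^1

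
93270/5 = 18654 = 18654.00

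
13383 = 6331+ 7052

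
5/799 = 5/799=0.01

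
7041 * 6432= 45287712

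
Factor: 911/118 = 2^( - 1)*59^(-1)*911^1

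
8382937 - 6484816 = 1898121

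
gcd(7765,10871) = 1553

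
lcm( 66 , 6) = 66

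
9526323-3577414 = 5948909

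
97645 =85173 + 12472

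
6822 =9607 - 2785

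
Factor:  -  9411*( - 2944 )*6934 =192113293056 = 2^8*3^1*23^1*3137^1*3467^1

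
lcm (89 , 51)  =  4539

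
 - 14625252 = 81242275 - 95867527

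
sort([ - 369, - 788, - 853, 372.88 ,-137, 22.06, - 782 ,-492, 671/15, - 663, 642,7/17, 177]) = [ - 853, - 788,-782,-663 ,-492,- 369, - 137, 7/17, 22.06,671/15, 177,372.88, 642]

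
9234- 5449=3785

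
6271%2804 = 663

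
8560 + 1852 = 10412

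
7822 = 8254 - 432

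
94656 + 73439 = 168095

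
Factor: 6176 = 2^5 * 193^1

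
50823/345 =147 + 36/115 =147.31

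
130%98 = 32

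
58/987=58/987 = 0.06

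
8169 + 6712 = 14881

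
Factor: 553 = 7^1*79^1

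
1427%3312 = 1427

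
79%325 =79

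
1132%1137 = 1132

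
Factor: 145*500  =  72500 = 2^2* 5^4*29^1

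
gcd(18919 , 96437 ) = 1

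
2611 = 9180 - 6569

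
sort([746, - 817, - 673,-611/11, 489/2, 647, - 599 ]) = [- 817, - 673,-599, - 611/11, 489/2, 647, 746 ] 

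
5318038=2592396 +2725642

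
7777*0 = 0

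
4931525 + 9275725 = 14207250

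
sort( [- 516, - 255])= [ - 516, - 255]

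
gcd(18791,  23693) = 817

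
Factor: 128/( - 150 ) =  - 64/75 = - 2^6*3^( - 1)*5^( - 2) 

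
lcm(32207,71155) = 3059665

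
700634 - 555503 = 145131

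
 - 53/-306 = 53/306 = 0.17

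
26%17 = 9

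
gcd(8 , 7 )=1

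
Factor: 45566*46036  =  2^3*17^1*677^1*22783^1=2097676376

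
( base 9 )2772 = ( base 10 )2090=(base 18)682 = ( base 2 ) 100000101010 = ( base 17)73g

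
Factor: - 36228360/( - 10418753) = 2^3*3^1*5^1*7^1*17^1*43^1*59^1*71^(-1 )*146743^(-1 ) 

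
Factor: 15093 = 3^3*13^1*43^1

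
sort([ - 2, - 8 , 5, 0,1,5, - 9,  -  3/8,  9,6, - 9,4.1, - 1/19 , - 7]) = [  -  9, - 9, - 8, - 7, - 2,-3/8,-1/19,0 , 1,4.1,5,5, 6, 9]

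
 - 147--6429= 6282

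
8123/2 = 4061 + 1/2= 4061.50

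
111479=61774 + 49705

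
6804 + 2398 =9202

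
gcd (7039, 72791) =1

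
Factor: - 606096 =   -  2^4 * 3^3*23^1*61^1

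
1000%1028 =1000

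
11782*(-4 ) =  - 47128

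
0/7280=0= 0.00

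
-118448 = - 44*2692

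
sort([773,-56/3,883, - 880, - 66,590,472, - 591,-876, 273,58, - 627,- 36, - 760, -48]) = [-880,-876, - 760,-627, - 591, - 66,-48, - 36, - 56/3,58, 273,472, 590,773,883]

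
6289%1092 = 829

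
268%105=58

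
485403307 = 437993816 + 47409491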